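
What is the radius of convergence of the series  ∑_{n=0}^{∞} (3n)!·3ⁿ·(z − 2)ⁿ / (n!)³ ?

Ratio test: |a_{n+1}/a_n| = (3n+1)·(3n+2)·(3n+3)/(n+1)³ · 3 → 81 as n → ∞.
Thus R = 1/(81) = 1/81.

R = 1/81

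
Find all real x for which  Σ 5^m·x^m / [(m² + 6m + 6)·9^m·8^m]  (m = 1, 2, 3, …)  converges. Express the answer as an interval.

By the ratio test, |a_{m+1}/a_m| = [(m² + 6m + 6)/((m+1)² + 6(m+1) + 6)] · 5/(9·8) → 5/72.
The series converges when 5/72 · |x| < 1, giving R = 72/5.
At x = 72/5: the series is dominated by a constant times Σ 1/m², which converges (p = 2 > 1).
When x = -72/5, the terms are on the order of 1/m², so the series converges absolutely by comparison with the p-series (p = 2 > 1).

[-72/5, 72/5]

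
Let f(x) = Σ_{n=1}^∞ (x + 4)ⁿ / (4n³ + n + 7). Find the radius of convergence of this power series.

Ratio test: |a_{n+1}/a_n| = (4n³ + n + 7)/(4(n+1)³ + (n+1) + 7) → 1 as n → ∞.
Convergence for |x + 4| < 1, so R = 1.

R = 1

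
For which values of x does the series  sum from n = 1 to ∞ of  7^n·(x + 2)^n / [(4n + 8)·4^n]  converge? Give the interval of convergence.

[-18/7, -10/7)

By the ratio test, |a_{n+1}/a_n| = [(4n + 8)/(4(n+1) + 8)] · 7/4 → 7/4.
Convergence for |x + 2| · 7/4 < 1, i.e. |x + 2| < 4/7. So R = 4/7.
Endpoint x = -10/7: comparison with the harmonic series Σ 1/n shows the series diverges.
Check x = -18/7: the terms alternate in sign and decrease monotonically to 0 in absolute value (size ~ c/n), so the alternating series test gives convergence.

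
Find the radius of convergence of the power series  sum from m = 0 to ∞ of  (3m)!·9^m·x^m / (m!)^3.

By the ratio test, |a_{m+1}/a_m| = (3m+1)·(3m+2)·(3m+3)/(m+1)³ · 9 → 243.
Thus R = 1/(243) = 1/243.

R = 1/243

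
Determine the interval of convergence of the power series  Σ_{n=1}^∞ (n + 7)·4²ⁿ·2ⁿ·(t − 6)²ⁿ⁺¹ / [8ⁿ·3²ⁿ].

Ratio test: |a_{n+1}/a_n| = [((n+1) + 7)/(n + 7)] · 16·2/(8·9) → 4/9 as n → ∞.
Writing y = (t − 6)², the series in y has radius 9/4, so |t − 6| < √(9/4) = 3/2 and R = 3/2.
Check t = 15/2: the terms do not tend to 0, so the series diverges.
Endpoint t = 9/2: the terms have absolute value of order n, which does not tend to 0, so the series diverges by the divergence test.

(9/2, 15/2)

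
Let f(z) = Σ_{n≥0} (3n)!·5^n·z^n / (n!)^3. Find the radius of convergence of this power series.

Apply the ratio test: |a_{n+1}| / |a_n| = (3n+1)·(3n+2)·(3n+3)/(n+1)³ · 5, which tends to 135 as n → ∞.
Convergence for |z| · 135 < 1, i.e. |z| < 1/135. So R = 1/135.

R = 1/135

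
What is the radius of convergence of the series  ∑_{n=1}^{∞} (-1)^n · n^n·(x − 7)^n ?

Applying the root test, |a_n|^(1/n) = n → ∞.
The root grows without bound, so R = 0 (convergence only at x = 7).

R = 0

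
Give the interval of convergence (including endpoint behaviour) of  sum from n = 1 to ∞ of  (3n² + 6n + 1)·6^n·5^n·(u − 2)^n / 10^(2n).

Apply the ratio test: |a_{n+1}| / |a_n| = [(3(n+1)² + 6(n+1) + 1)/(3n² + 6n + 1)] · 6·5/100, which tends to 3/10 as n → ∞.
Convergence for |u − 2| · 3/10 < 1, i.e. |u − 2| < 10/3. So R = 10/3.
At u = 16/3: the terms have absolute value of order n², which does not tend to 0, so the series diverges by the divergence test.
Endpoint u = -4/3: the n-th term does not approach 0; divergence by the term test.

(-4/3, 16/3)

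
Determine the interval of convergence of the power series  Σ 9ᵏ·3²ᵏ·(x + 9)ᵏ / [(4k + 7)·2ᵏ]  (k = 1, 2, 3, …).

The ratio of consecutive coefficients is [(4k + 7)/(4(k+1) + 7)] · 9·9/2 → 81/2.
Hence the series converges for |x + 9| < 1/(81/2) = 2/81, so the radius of convergence is 2/81.
Endpoint x = -727/81: comparison with the harmonic series Σ 1/k shows the series diverges.
Check x = -731/81: convergence follows from the alternating series test (terms decrease monotonically to 0).

[-731/81, -727/81)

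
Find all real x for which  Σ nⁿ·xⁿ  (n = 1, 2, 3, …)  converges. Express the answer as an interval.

{0}

By the Cauchy root test, |a_n|^(1/n) = n → ∞.
Since the n-th root of |a_n| is unbounded, the series converges only at x = 0; R = 0.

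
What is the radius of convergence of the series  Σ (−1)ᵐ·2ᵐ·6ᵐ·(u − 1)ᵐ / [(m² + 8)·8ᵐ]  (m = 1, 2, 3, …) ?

Ratio test: |a_{m+1}/a_m| = [(m² + 8)/((m+1)² + 8)] · 2·6/8 → 3/2 as m → ∞.
The series converges when 3/2 · |u − 1| < 1, giving R = 2/3.

R = 2/3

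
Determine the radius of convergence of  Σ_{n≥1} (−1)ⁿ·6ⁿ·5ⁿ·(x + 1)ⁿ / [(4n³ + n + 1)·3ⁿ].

Apply the ratio test: |a_{n+1}| / |a_n| = [(4n³ + n + 1)/(4(n+1)³ + (n+1) + 1)] · 6·5/3, which tends to 10 as n → ∞.
Thus R = 1/(10) = 1/10.

R = 1/10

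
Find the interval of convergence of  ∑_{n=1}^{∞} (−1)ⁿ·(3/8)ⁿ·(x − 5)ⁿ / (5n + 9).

Ratio test: |a_{n+1}/a_n| = [(5n + 9)/(5(n+1) + 9)] · 3/8 → 3/8 as n → ∞.
Hence the series converges for |x − 5| < 1/(3/8) = 8/3, so the radius of convergence is 8/3.
Check x = 23/3: convergence follows from the alternating series test (terms decrease monotonically to 0).
Check x = 7/3: the terms are asymptotic to a nonzero constant times 1/n, so the series diverges by limit comparison with Σ 1/n.

(7/3, 23/3]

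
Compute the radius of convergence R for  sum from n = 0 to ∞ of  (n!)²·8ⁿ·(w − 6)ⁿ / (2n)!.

By the ratio test, |a_{n+1}/a_n| = (n+1)²/[(2n+1)·(2n+2)] · 8 → 2.
Thus R = 1/(2) = 1/2.

R = 1/2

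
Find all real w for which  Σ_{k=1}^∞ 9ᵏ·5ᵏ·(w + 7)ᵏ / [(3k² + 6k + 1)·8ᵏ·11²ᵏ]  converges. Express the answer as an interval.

[-1283/45, 653/45]

Ratio test: |a_{k+1}/a_k| = [(3k² + 6k + 1)/(3(k+1)² + 6(k+1) + 1)] · 9·5/(8·121) → 45/968 as k → ∞.
The series converges when 45/968 · |w + 7| < 1, giving R = 968/45.
Check w = 653/45: the terms are on the order of 1/k², so the series converges absolutely by comparison with the p-series (p = 2 > 1).
Check w = -1283/45: the terms are on the order of 1/k², so the series converges absolutely by comparison with the p-series (p = 2 > 1).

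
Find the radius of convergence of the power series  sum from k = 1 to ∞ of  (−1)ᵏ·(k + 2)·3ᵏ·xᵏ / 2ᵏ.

By the ratio test, |a_{k+1}/a_k| = [((k+1) + 2)/(k + 2)] · 3/2 → 3/2.
Convergence for |x| · 3/2 < 1, i.e. |x| < 2/3. So R = 2/3.

R = 2/3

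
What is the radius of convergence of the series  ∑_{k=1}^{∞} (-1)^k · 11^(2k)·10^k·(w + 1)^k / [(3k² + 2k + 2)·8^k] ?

Ratio test: |a_{k+1}/a_k| = [(3k² + 2k + 2)/(3(k+1)² + 2(k+1) + 2)] · 121·10/8 → 605/4 as k → ∞.
Thus R = 1/(605/4) = 4/605.

R = 4/605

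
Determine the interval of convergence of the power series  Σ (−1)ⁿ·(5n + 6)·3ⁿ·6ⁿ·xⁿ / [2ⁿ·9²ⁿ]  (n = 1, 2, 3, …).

(-9, 9)

Apply the ratio test: |a_{n+1}| / |a_n| = [(5(n+1) + 6)/(5n + 6)] · 3·6/(2·81), which tends to 1/9 as n → ∞.
Hence the series converges for |x| < 1/(1/9) = 9, so the radius of convergence is 9.
At x = 9: the terms do not tend to 0, so the series diverges.
When x = -9, the terms do not tend to 0, so the series diverges.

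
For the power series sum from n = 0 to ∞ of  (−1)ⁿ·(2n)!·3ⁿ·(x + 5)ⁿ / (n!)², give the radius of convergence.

The ratio of consecutive coefficients is (2n+1)·(2n+2)/(n+1)² · 3 → 12.
Hence the series converges for |x + 5| < 1/(12) = 1/12, so the radius of convergence is 1/12.

R = 1/12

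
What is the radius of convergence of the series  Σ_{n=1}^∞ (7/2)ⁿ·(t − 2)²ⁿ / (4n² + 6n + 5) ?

R = √14/7

Ratio test: |a_{n+1}/a_n| = [(4n² + 6n + 5)/(4(n+1)² + 6(n+1) + 5)] · 7/2 → 7/2 as n → ∞.
Since the exponent of (t − 2) increases by 2 each term, convergence requires |t − 2|² < 2/7, hence R = √14/7.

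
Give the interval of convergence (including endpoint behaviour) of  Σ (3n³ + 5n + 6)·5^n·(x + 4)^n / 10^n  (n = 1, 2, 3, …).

By the ratio test, |a_{n+1}/a_n| = [(3(n+1)³ + 5(n+1) + 6)/(3n³ + 5n + 6)] · 5/10 → 1/2.
Hence the series converges for |x + 4| < 1/(1/2) = 2, so the radius of convergence is 2.
Check x = -2: the terms have absolute value of order n³, which does not tend to 0, so the series diverges by the divergence test.
When x = -6, the n-th term does not approach 0; divergence by the term test.

(-6, -2)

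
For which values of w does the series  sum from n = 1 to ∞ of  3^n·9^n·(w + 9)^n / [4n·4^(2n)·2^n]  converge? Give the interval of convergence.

Apply the ratio test: |a_{n+1}| / |a_n| = [4n/4(n+1)] · 3·9/(16·2), which tends to 27/32 as n → ∞.
Convergence for |w + 9| · 27/32 < 1, i.e. |w + 9| < 32/27. So R = 32/27.
Endpoint w = -211/27: comparison with the harmonic series Σ 1/n shows the series diverges.
Endpoint w = -275/27: convergence follows from the alternating series test (terms decrease monotonically to 0).

[-275/27, -211/27)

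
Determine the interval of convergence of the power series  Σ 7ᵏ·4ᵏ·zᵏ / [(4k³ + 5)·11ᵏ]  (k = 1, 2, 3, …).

Apply the ratio test: |a_{k+1}| / |a_k| = [(4k³ + 5)/(4(k+1)³ + 5)] · 7·4/11, which tends to 28/11 as k → ∞.
Thus R = 1/(28/11) = 11/28.
Check z = 11/28: the series is dominated by a constant times Σ 1/k³, which converges (p = 3 > 1).
At z = -11/28: absolute convergence follows by limit comparison with Σ 1/k³.

[-11/28, 11/28]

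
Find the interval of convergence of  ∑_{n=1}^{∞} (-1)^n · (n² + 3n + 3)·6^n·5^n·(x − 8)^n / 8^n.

Ratio test: |a_{n+1}/a_n| = [((n+1)² + 3(n+1) + 3)/(n² + 3n + 3)] · 6·5/8 → 15/4 as n → ∞.
The series converges when 15/4 · |x − 8| < 1, giving R = 4/15.
Check x = 124/15: the terms do not tend to 0, so the series diverges.
Check x = 116/15: the n-th term does not approach 0; divergence by the term test.

(116/15, 124/15)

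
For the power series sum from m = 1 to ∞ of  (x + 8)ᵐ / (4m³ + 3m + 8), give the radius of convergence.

By the ratio test, |a_{m+1}/a_m| = (4m³ + 3m + 8)/(4(m+1)³ + 3(m+1) + 8) → 1.
Convergence for |x + 8| < 1, so R = 1.

R = 1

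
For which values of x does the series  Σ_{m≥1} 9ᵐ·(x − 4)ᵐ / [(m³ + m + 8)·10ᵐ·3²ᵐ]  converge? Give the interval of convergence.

By the ratio test, |a_{m+1}/a_m| = [(m³ + m + 8)/((m+1)³ + (m+1) + 8)] · 9/(10·9) → 1/10.
Hence the series converges for |x − 4| < 1/(1/10) = 10, so the radius of convergence is 10.
At x = 14: the series is dominated by a constant times Σ 1/m³, which converges (p = 3 > 1).
When x = -6, the terms are on the order of 1/m³, so the series converges absolutely by comparison with the p-series (p = 3 > 1).

[-6, 14]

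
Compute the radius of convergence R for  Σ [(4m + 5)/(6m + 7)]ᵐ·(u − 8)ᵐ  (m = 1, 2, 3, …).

R = 3/2

Root test: |a_m|^(1/m) = (4m + 5)/(6m + 7) → 2/3.
Convergence for |u − 8| · 2/3 < 1, i.e. |u − 8| < 3/2. So R = 3/2.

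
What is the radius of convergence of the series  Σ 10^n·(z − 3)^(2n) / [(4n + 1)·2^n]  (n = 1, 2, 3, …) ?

R = √5/5

Apply the ratio test: |a_{n+1}| / |a_n| = [(4n + 1)/(4(n+1) + 1)] · 10/2, which tends to 5 as n → ∞.
Writing y = (z − 3)², the series in y has radius 1/5, so |z − 3| < √(1/5) and R = √5/5.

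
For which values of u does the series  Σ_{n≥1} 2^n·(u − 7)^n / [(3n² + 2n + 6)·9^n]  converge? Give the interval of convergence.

The ratio of consecutive coefficients is [(3n² + 2n + 6)/(3(n+1)² + 2(n+1) + 6)] · 2/9 → 2/9.
Thus R = 1/(2/9) = 9/2.
When u = 23/2, absolute convergence follows by limit comparison with Σ 1/n².
Check u = 5/2: absolute convergence follows by limit comparison with Σ 1/n².

[5/2, 23/2]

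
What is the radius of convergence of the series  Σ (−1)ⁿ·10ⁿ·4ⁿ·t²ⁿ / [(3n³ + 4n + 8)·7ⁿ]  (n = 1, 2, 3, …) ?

The ratio of consecutive coefficients is [(3n³ + 4n + 8)/(3(n+1)³ + 4(n+1) + 8)] · 10·4/7 → 40/7.
Writing y = t², the series in y has radius 7/40, so |t| < √(7/40) and R = √70/20.

R = √70/20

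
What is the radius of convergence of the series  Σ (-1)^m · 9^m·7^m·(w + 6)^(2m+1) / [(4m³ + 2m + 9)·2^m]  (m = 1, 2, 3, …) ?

Apply the ratio test: |a_{m+1}| / |a_m| = [(4m³ + 2m + 9)/(4(m+1)³ + 2(m+1) + 9)] · 9·7/2, which tends to 63/2 as m → ∞.
Since the exponent of (w + 6) increases by 2 each term, convergence requires |w + 6|² < 2/63, hence R = √14/21.

R = √14/21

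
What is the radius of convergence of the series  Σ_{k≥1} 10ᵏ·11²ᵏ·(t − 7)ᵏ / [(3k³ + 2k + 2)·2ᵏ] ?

R = 1/605

Apply the ratio test: |a_{k+1}| / |a_k| = [(3k³ + 2k + 2)/(3(k+1)³ + 2(k+1) + 2)] · 10·121/2, which tends to 605 as k → ∞.
Thus R = 1/(605) = 1/605.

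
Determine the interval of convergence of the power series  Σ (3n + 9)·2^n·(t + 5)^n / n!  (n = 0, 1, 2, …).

By the ratio test, |a_{n+1}/a_n| = (3(n+1) + 9)/(3n + 9) · 2 · 1/(n+1) → 0.
The ratio tends to 0 regardless of t, hence R = ∞.

(−∞, ∞)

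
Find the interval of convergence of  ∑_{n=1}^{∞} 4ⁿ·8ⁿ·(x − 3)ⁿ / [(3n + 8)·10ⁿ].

[43/16, 53/16)

By the ratio test, |a_{n+1}/a_n| = [(3n + 8)/(3(n+1) + 8)] · 4·8/10 → 16/5.
The series converges when 16/5 · |x − 3| < 1, giving R = 5/16.
At x = 53/16: the terms are asymptotic to a nonzero constant times 1/n, so the series diverges by limit comparison with Σ 1/n.
At x = 43/16: the terms alternate in sign and decrease monotonically to 0 in absolute value (size ~ c/n), so the alternating series test gives convergence.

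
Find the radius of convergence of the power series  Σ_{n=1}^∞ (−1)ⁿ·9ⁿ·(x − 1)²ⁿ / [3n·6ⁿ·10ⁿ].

The ratio of consecutive coefficients is [3n/3(n+1)] · 9/(6·10) → 3/20.
Writing y = (x − 1)², the series in y has radius 20/3, so |x − 1| < √(20/3) and R = 2√15/3.

R = 2√15/3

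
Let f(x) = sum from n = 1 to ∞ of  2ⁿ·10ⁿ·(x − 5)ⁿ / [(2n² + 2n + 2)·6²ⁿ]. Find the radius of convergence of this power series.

R = 9/5

Apply the ratio test: |a_{n+1}| / |a_n| = [(2n² + 2n + 2)/(2(n+1)² + 2(n+1) + 2)] · 2·10/36, which tends to 5/9 as n → ∞.
The series converges when 5/9 · |x − 5| < 1, giving R = 9/5.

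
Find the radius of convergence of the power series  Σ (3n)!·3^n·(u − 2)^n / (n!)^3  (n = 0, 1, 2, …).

R = 1/81

By the ratio test, |a_{n+1}/a_n| = (3n+1)·(3n+2)·(3n+3)/(n+1)³ · 3 → 81.
Thus R = 1/(81) = 1/81.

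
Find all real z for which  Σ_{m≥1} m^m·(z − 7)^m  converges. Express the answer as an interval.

Root test: |a_m|^(1/m) = m → ∞.
Since the m-th root of |a_m| is unbounded, the series converges only at z = 7; R = 0.

{7}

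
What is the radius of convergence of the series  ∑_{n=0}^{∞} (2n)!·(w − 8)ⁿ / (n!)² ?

By the ratio test, |a_{n+1}/a_n| = (2n+1)·(2n+2)/(n+1)² → 4.
Hence the series converges for |w − 8| < 1/(4) = 1/4, so the radius of convergence is 1/4.

R = 1/4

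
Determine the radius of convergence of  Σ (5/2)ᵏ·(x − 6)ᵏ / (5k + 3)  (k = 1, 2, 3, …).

By the ratio test, |a_{k+1}/a_k| = [(5k + 3)/(5(k+1) + 3)] · 5/2 → 5/2.
The series converges when 5/2 · |x − 6| < 1, giving R = 2/5.

R = 2/5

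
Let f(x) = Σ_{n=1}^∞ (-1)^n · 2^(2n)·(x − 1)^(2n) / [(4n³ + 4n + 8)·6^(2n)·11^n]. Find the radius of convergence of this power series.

Ratio test: |a_{n+1}/a_n| = [(4n³ + 4n + 8)/(4(n+1)³ + 4(n+1) + 8)] · 4/(36·11) → 1/99 as n → ∞.
Writing y = (x − 1)², the series in y has radius 99, so |x − 1| < √(99) and R = 3√11.

R = 3√11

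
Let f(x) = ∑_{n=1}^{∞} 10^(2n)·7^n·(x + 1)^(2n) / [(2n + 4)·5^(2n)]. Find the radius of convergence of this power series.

R = √7/14

Ratio test: |a_{n+1}/a_n| = [(2n + 4)/(2(n+1) + 4)] · 100·7/25 → 28 as n → ∞.
Writing y = (x + 1)², the series in y has radius 1/28, so |x + 1| < √(1/28) and R = √7/14.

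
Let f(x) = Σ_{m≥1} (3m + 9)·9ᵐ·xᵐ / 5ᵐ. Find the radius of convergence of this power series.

Apply the ratio test: |a_{m+1}| / |a_m| = [(3(m+1) + 9)/(3m + 9)] · 9/5, which tends to 9/5 as m → ∞.
Convergence for |x| · 9/5 < 1, i.e. |x| < 5/9. So R = 5/9.

R = 5/9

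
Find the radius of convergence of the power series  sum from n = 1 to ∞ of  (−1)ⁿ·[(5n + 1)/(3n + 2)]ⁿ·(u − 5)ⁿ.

Root test: |a_n|^(1/n) = (5n + 1)/(3n + 2) → 5/3.
Convergence for |u − 5| · 5/3 < 1, i.e. |u − 5| < 3/5. So R = 3/5.

R = 3/5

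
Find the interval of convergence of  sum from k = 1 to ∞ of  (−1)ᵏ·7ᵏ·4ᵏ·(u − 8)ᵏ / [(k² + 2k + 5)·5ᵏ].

Apply the ratio test: |a_{k+1}| / |a_k| = [(k² + 2k + 5)/((k+1)² + 2(k+1) + 5)] · 7·4/5, which tends to 28/5 as k → ∞.
The series converges when 28/5 · |u − 8| < 1, giving R = 5/28.
At u = 229/28: the series is dominated by a constant times Σ 1/k², which converges (p = 2 > 1).
At u = 219/28: the series is dominated by a constant times Σ 1/k², which converges (p = 2 > 1).

[219/28, 229/28]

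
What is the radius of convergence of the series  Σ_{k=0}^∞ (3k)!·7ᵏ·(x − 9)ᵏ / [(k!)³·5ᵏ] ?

Apply the ratio test: |a_{k+1}| / |a_k| = (3k+1)·(3k+2)·(3k+3)/(k+1)³ · 7/5, which tends to 189/5 as k → ∞.
The series converges when 189/5 · |x − 9| < 1, giving R = 5/189.

R = 5/189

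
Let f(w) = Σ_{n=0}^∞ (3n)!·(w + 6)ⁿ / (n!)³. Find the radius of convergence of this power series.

R = 1/27

Apply the ratio test: |a_{n+1}| / |a_n| = (3n+1)·(3n+2)·(3n+3)/(n+1)³, which tends to 27 as n → ∞.
Convergence for |w + 6| · 27 < 1, i.e. |w + 6| < 1/27. So R = 1/27.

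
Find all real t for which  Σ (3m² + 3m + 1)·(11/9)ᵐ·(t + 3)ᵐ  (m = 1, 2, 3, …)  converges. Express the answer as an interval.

(-42/11, -24/11)

The ratio of consecutive coefficients is [(3(m+1)² + 3(m+1) + 1)/(3m² + 3m + 1)] · 11/9 → 11/9.
Thus R = 1/(11/9) = 9/11.
Endpoint t = -24/11: the terms have absolute value of order m², which does not tend to 0, so the series diverges by the divergence test.
Check t = -42/11: the terms have absolute value of order m², which does not tend to 0, so the series diverges by the divergence test.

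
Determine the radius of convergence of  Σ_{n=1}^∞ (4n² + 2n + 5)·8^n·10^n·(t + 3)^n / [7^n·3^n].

Ratio test: |a_{n+1}/a_n| = [(4(n+1)² + 2(n+1) + 5)/(4n² + 2n + 5)] · 8·10/(7·3) → 80/21 as n → ∞.
Hence the series converges for |t + 3| < 1/(80/21) = 21/80, so the radius of convergence is 21/80.

R = 21/80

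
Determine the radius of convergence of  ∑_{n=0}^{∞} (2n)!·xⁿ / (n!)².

Ratio test: |a_{n+1}/a_n| = (2n+1)·(2n+2)/(n+1)² → 4 as n → ∞.
Convergence for |x| · 4 < 1, i.e. |x| < 1/4. So R = 1/4.

R = 1/4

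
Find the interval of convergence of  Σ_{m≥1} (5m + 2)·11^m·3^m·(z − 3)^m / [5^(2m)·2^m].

The ratio of consecutive coefficients is [(5(m+1) + 2)/(5m + 2)] · 11·3/(25·2) → 33/50.
The series converges when 33/50 · |z − 3| < 1, giving R = 50/33.
Check z = 149/33: the terms do not tend to 0, so the series diverges.
Check z = 49/33: the terms have absolute value of order m, which does not tend to 0, so the series diverges by the divergence test.

(49/33, 149/33)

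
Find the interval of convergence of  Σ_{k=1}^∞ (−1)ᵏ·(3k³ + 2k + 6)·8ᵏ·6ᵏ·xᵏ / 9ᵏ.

By the ratio test, |a_{k+1}/a_k| = [(3(k+1)³ + 2(k+1) + 6)/(3k³ + 2k + 6)] · 8·6/9 → 16/3.
The series converges when 16/3 · |x| < 1, giving R = 3/16.
Check x = 3/16: the k-th term does not approach 0; divergence by the term test.
When x = -3/16, the terms have absolute value of order k³, which does not tend to 0, so the series diverges by the divergence test.

(-3/16, 3/16)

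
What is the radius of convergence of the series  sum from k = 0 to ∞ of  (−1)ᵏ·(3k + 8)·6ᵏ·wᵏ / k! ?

R = ∞

Ratio test: |a_{k+1}/a_k| = (3(k+1) + 8)/(3k + 8) · 6 · 1/(k+1) → 0 as k → ∞.
The ratio tends to 0 regardless of w, hence R = ∞.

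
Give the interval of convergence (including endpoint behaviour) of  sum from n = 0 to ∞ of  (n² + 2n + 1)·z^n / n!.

Ratio test: |a_{n+1}/a_n| = ((n+1)² + 2(n+1) + 1)/(n² + 2n + 1) · 1/(n+1) → 0 as n → ∞.
The limit is 0, so the series converges for all z; R = ∞.

(−∞, ∞)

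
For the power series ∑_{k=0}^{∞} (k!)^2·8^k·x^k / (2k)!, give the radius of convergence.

R = 1/2

Apply the ratio test: |a_{k+1}| / |a_k| = (k+1)²/[(2k+1)·(2k+2)] · 8, which tends to 2 as k → ∞.
Thus R = 1/(2) = 1/2.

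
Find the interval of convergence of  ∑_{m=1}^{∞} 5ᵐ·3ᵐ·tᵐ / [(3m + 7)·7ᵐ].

Ratio test: |a_{m+1}/a_m| = [(3m + 7)/(3(m+1) + 7)] · 5·3/7 → 15/7 as m → ∞.
Convergence for |t| · 15/7 < 1, i.e. |t| < 7/15. So R = 7/15.
Endpoint t = 7/15: comparison with the harmonic series Σ 1/m shows the series diverges.
When t = -7/15, convergence follows from the alternating series test (terms decrease monotonically to 0).

[-7/15, 7/15)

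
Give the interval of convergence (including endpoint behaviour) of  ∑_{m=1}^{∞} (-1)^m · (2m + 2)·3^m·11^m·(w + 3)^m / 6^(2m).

(-45/11, -21/11)

Ratio test: |a_{m+1}/a_m| = [(2(m+1) + 2)/(2m + 2)] · 3·11/36 → 11/12 as m → ∞.
Convergence for |w + 3| · 11/12 < 1, i.e. |w + 3| < 12/11. So R = 12/11.
At w = -21/11: the m-th term does not approach 0; divergence by the term test.
Endpoint w = -45/11: the terms do not tend to 0, so the series diverges.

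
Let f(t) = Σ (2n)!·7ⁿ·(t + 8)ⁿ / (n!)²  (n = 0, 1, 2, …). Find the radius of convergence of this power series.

R = 1/28

The ratio of consecutive coefficients is (2n+1)·(2n+2)/(n+1)² · 7 → 28.
The series converges when 28 · |t + 8| < 1, giving R = 1/28.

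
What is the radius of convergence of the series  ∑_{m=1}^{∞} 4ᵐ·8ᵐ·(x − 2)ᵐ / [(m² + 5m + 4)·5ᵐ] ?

R = 5/32

By the ratio test, |a_{m+1}/a_m| = [(m² + 5m + 4)/((m+1)² + 5(m+1) + 4)] · 4·8/5 → 32/5.
Hence the series converges for |x − 2| < 1/(32/5) = 5/32, so the radius of convergence is 5/32.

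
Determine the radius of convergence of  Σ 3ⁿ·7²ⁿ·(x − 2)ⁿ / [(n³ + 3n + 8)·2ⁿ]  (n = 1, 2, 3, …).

The ratio of consecutive coefficients is [(n³ + 3n + 8)/((n+1)³ + 3(n+1) + 8)] · 3·49/2 → 147/2.
Convergence for |x − 2| · 147/2 < 1, i.e. |x − 2| < 2/147. So R = 2/147.

R = 2/147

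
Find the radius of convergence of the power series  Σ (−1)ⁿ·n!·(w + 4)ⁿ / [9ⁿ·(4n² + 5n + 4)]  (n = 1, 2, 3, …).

Ratio test: |a_{n+1}/a_n| = (n+1) · 1/9 · (4n² + 5n + 4)/(4(n+1)² + 5(n+1) + 4) → ∞ as n → ∞.
Since the ratio → ∞, the series diverges for every w ≠ -4, and R = 0.

R = 0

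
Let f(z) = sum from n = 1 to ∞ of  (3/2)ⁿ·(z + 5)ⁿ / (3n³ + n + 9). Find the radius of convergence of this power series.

Ratio test: |a_{n+1}/a_n| = [(3n³ + n + 9)/(3(n+1)³ + (n+1) + 9)] · 3/2 → 3/2 as n → ∞.
Hence the series converges for |z + 5| < 1/(3/2) = 2/3, so the radius of convergence is 2/3.

R = 2/3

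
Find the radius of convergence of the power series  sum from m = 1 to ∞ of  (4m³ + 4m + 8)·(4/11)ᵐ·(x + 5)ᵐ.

R = 11/4

The ratio of consecutive coefficients is [(4(m+1)³ + 4(m+1) + 8)/(4m³ + 4m + 8)] · 4/11 → 4/11.
Thus R = 1/(4/11) = 11/4.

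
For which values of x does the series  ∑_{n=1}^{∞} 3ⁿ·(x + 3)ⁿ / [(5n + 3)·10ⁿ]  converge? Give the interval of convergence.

The ratio of consecutive coefficients is [(5n + 3)/(5(n+1) + 3)] · 3/10 → 3/10.
Hence the series converges for |x + 3| < 1/(3/10) = 10/3, so the radius of convergence is 10/3.
Endpoint x = 1/3: the terms behave like c/n; limit comparison with the harmonic series gives divergence.
When x = -19/3, the terms alternate in sign and decrease monotonically to 0 in absolute value (size ~ c/n), so the alternating series test gives convergence.

[-19/3, 1/3)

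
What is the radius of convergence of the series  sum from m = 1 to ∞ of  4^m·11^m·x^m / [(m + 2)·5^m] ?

R = 5/44

The ratio of consecutive coefficients is [(m + 2)/((m+1) + 2)] · 4·11/5 → 44/5.
The series converges when 44/5 · |x| < 1, giving R = 5/44.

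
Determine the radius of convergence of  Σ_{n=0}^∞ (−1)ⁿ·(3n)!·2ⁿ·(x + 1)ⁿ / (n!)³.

Apply the ratio test: |a_{n+1}| / |a_n| = (3n+1)·(3n+2)·(3n+3)/(n+1)³ · 2, which tends to 54 as n → ∞.
Convergence for |x + 1| · 54 < 1, i.e. |x + 1| < 1/54. So R = 1/54.

R = 1/54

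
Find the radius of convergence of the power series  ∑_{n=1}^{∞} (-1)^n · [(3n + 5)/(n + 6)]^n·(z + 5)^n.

Applying the root test, |a_n|^(1/n) = (3n + 5)/(n + 6) → 3.
The series converges when 3 · |z + 5| < 1, giving R = 1/3.

R = 1/3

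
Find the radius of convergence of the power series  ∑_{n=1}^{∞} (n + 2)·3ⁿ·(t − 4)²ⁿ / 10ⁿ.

R = √30/3

Apply the ratio test: |a_{n+1}| / |a_n| = [((n+1) + 2)/(n + 2)] · 3/10, which tends to 3/10 as n → ∞.
Successive powers of (t − 4) differ by 2, so the series converges when |t − 4|² · 3/10 < 1, i.e. |t − 4| < √(10/3). So R = √30/3.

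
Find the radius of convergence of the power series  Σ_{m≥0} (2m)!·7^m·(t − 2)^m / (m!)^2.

R = 1/28

Apply the ratio test: |a_{m+1}| / |a_m| = (2m+1)·(2m+2)/(m+1)² · 7, which tends to 28 as m → ∞.
Hence the series converges for |t − 2| < 1/(28) = 1/28, so the radius of convergence is 1/28.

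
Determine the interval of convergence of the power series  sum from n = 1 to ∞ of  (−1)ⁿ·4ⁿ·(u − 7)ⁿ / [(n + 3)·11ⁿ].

(17/4, 39/4]

By the ratio test, |a_{n+1}/a_n| = [(n + 3)/((n+1) + 3)] · 4/11 → 4/11.
Thus R = 1/(4/11) = 11/4.
At u = 39/4: an alternating series whose terms decrease to 0 in absolute value, so it converges by the Leibniz criterion.
At u = 17/4: comparison with the harmonic series Σ 1/n shows the series diverges.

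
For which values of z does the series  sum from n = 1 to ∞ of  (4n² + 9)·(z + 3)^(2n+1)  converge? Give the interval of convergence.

(-4, -2)

Apply the ratio test: |a_{n+1}| / |a_n| = (4(n+1)² + 9)/(4n² + 9), which tends to 1 as n → ∞.
Successive powers of (z + 3) differ by 2, so the series converges when |z + 3|² · 1 < 1, i.e. |z + 3| < √(1) = 1. So R = 1.
When z = -2, the terms do not tend to 0, so the series diverges.
At z = -4: the terms do not tend to 0, so the series diverges.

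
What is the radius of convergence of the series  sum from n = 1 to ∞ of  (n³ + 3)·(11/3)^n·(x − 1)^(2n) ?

By the ratio test, |a_{n+1}/a_n| = [((n+1)³ + 3)/(n³ + 3)] · 11/3 → 11/3.
Successive powers of (x − 1) differ by 2, so the series converges when |x − 1|² · 11/3 < 1, i.e. |x − 1| < √(3/11). So R = √33/11.

R = √33/11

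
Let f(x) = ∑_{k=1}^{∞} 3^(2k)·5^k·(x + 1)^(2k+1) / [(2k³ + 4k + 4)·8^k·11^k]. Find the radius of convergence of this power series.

R = 2√110/15

By the ratio test, |a_{k+1}/a_k| = [(2k³ + 4k + 4)/(2(k+1)³ + 4(k+1) + 4)] · 9·5/(8·11) → 45/88.
Writing y = (x + 1)², the series in y has radius 88/45, so |x + 1| < √(88/45) and R = 2√110/15.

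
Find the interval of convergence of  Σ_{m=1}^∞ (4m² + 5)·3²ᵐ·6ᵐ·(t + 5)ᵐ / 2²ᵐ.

(-137/27, -133/27)

Apply the ratio test: |a_{m+1}| / |a_m| = [(4(m+1)² + 5)/(4m² + 5)] · 9·6/4, which tends to 27/2 as m → ∞.
Hence the series converges for |t + 5| < 1/(27/2) = 2/27, so the radius of convergence is 2/27.
Endpoint t = -133/27: the terms have absolute value of order m², which does not tend to 0, so the series diverges by the divergence test.
At t = -137/27: the terms have absolute value of order m², which does not tend to 0, so the series diverges by the divergence test.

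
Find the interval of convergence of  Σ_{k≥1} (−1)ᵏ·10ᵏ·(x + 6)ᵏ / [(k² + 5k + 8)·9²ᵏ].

The ratio of consecutive coefficients is [(k² + 5k + 8)/((k+1)² + 5(k+1) + 8)] · 10/81 → 10/81.
Thus R = 1/(10/81) = 81/10.
At x = 21/10: the series is dominated by a constant times Σ 1/k², which converges (p = 2 > 1).
Endpoint x = -141/10: the series is dominated by a constant times Σ 1/k², which converges (p = 2 > 1).

[-141/10, 21/10]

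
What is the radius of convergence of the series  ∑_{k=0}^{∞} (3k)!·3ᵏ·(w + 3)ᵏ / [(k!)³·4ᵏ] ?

R = 4/81

Ratio test: |a_{k+1}/a_k| = (3k+1)·(3k+2)·(3k+3)/(k+1)³ · 3/4 → 81/4 as k → ∞.
The series converges when 81/4 · |w + 3| < 1, giving R = 4/81.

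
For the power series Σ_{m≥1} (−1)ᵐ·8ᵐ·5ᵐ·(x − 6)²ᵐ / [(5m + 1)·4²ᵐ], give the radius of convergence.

R = √10/5

By the ratio test, |a_{m+1}/a_m| = [(5m + 1)/(5(m+1) + 1)] · 8·5/16 → 5/2.
Writing y = (x − 6)², the series in y has radius 2/5, so |x − 6| < √(2/5) and R = √10/5.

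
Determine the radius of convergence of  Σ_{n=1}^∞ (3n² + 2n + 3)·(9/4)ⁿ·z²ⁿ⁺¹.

By the ratio test, |a_{n+1}/a_n| = [(3(n+1)² + 2(n+1) + 3)/(3n² + 2n + 3)] · 9/4 → 9/4.
Successive powers of z differ by 2, so the series converges when |z|² · 9/4 < 1, i.e. |z| < √(4/9) = 2/3. So R = 2/3.

R = 2/3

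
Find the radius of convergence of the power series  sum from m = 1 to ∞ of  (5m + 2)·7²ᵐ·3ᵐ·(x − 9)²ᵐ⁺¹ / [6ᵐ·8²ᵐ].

The ratio of consecutive coefficients is [(5(m+1) + 2)/(5m + 2)] · 49·3/(6·64) → 49/128.
Successive powers of (x − 9) differ by 2, so the series converges when |x − 9|² · 49/128 < 1, i.e. |x − 9| < √(128/49). So R = 8√2/7.

R = 8√2/7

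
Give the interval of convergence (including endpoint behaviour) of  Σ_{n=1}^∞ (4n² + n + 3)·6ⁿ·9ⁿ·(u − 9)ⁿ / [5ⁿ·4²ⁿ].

Ratio test: |a_{n+1}/a_n| = [(4(n+1)² + (n+1) + 3)/(4n² + n + 3)] · 6·9/(5·16) → 27/40 as n → ∞.
Thus R = 1/(27/40) = 40/27.
When u = 283/27, the terms do not tend to 0, so the series diverges.
Check u = 203/27: the n-th term does not approach 0; divergence by the term test.

(203/27, 283/27)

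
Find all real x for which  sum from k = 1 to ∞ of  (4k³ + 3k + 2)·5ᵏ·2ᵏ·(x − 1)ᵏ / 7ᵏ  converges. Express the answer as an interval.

Apply the ratio test: |a_{k+1}| / |a_k| = [(4(k+1)³ + 3(k+1) + 2)/(4k³ + 3k + 2)] · 5·2/7, which tends to 10/7 as k → ∞.
Thus R = 1/(10/7) = 7/10.
Endpoint x = 17/10: the terms have absolute value of order k³, which does not tend to 0, so the series diverges by the divergence test.
Check x = 3/10: the terms do not tend to 0, so the series diverges.

(3/10, 17/10)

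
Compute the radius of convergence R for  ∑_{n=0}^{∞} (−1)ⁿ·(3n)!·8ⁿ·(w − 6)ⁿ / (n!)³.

R = 1/216

Ratio test: |a_{n+1}/a_n| = (3n+1)·(3n+2)·(3n+3)/(n+1)³ · 8 → 216 as n → ∞.
Thus R = 1/(216) = 1/216.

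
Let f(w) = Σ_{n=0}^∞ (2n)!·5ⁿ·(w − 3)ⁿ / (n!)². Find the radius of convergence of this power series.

R = 1/20

By the ratio test, |a_{n+1}/a_n| = (2n+1)·(2n+2)/(n+1)² · 5 → 20.
Hence the series converges for |w − 3| < 1/(20) = 1/20, so the radius of convergence is 1/20.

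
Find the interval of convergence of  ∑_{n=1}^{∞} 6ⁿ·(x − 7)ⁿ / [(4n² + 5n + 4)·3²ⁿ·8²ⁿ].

By the ratio test, |a_{n+1}/a_n| = [(4n² + 5n + 4)/(4(n+1)² + 5(n+1) + 4)] · 6/(9·64) → 1/96.
Convergence for |x − 7| · 1/96 < 1, i.e. |x − 7| < 96. So R = 96.
Endpoint x = 103: the series is dominated by a constant times Σ 1/n², which converges (p = 2 > 1).
At x = -89: the series is dominated by a constant times Σ 1/n², which converges (p = 2 > 1).

[-89, 103]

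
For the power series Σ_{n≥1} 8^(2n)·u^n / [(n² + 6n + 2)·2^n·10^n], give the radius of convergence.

R = 5/16

By the ratio test, |a_{n+1}/a_n| = [(n² + 6n + 2)/((n+1)² + 6(n+1) + 2)] · 64/(2·10) → 16/5.
Convergence for |u| · 16/5 < 1, i.e. |u| < 5/16. So R = 5/16.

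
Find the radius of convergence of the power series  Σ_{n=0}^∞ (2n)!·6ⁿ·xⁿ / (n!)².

Apply the ratio test: |a_{n+1}| / |a_n| = (2n+1)·(2n+2)/(n+1)² · 6, which tends to 24 as n → ∞.
Thus R = 1/(24) = 1/24.

R = 1/24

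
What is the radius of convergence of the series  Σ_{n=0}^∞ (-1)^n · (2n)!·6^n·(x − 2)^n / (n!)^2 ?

R = 1/24

Apply the ratio test: |a_{n+1}| / |a_n| = (2n+1)·(2n+2)/(n+1)² · 6, which tends to 24 as n → ∞.
Convergence for |x − 2| · 24 < 1, i.e. |x − 2| < 1/24. So R = 1/24.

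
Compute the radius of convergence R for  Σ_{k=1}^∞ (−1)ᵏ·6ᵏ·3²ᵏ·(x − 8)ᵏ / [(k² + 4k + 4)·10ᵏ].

R = 5/27

By the ratio test, |a_{k+1}/a_k| = [(k² + 4k + 4)/((k+1)² + 4(k+1) + 4)] · 6·9/10 → 27/5.
Convergence for |x − 8| · 27/5 < 1, i.e. |x − 8| < 5/27. So R = 5/27.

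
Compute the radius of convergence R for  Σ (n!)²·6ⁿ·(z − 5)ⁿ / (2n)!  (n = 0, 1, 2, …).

Apply the ratio test: |a_{n+1}| / |a_n| = (n+1)²/[(2n+1)·(2n+2)] · 6, which tends to 3/2 as n → ∞.
Hence the series converges for |z − 5| < 1/(3/2) = 2/3, so the radius of convergence is 2/3.

R = 2/3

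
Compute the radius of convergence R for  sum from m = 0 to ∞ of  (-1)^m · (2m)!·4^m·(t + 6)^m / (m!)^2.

By the ratio test, |a_{m+1}/a_m| = (2m+1)·(2m+2)/(m+1)² · 4 → 16.
Convergence for |t + 6| · 16 < 1, i.e. |t + 6| < 1/16. So R = 1/16.

R = 1/16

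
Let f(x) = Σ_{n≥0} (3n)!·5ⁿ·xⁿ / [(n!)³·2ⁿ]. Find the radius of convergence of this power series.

R = 2/135

The ratio of consecutive coefficients is (3n+1)·(3n+2)·(3n+3)/(n+1)³ · 5/2 → 135/2.
Hence the series converges for |x| < 1/(135/2) = 2/135, so the radius of convergence is 2/135.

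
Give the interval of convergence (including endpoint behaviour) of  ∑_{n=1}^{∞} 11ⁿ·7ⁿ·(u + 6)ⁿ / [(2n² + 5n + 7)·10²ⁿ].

By the ratio test, |a_{n+1}/a_n| = [(2n² + 5n + 7)/(2(n+1)² + 5(n+1) + 7)] · 11·7/100 → 77/100.
Hence the series converges for |u + 6| < 1/(77/100) = 100/77, so the radius of convergence is 100/77.
When u = -362/77, the terms are on the order of 1/n², so the series converges absolutely by comparison with the p-series (p = 2 > 1).
Check u = -562/77: absolute convergence follows by limit comparison with Σ 1/n².

[-562/77, -362/77]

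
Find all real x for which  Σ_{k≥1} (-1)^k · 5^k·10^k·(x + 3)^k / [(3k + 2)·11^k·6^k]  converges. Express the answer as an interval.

The ratio of consecutive coefficients is [(3k + 2)/(3(k+1) + 2)] · 5·10/(11·6) → 25/33.
Convergence for |x + 3| · 25/33 < 1, i.e. |x + 3| < 33/25. So R = 33/25.
When x = -42/25, the terms alternate in sign and decrease monotonically to 0 in absolute value (size ~ c/k), so the alternating series test gives convergence.
Endpoint x = -108/25: comparison with the harmonic series Σ 1/k shows the series diverges.

(-108/25, -42/25]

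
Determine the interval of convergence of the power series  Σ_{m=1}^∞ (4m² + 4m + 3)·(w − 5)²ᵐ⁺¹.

By the ratio test, |a_{m+1}/a_m| = (4(m+1)² + 4(m+1) + 3)/(4m² + 4m + 3) → 1.
Writing y = (w − 5)², the series in y has radius 1, so |w − 5| < √(1) = 1 and R = 1.
Endpoint w = 6: the m-th term does not approach 0; divergence by the term test.
Endpoint w = 4: the m-th term does not approach 0; divergence by the term test.

(4, 6)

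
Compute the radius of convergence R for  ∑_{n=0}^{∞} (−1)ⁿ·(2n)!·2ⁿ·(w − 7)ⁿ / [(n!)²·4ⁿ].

R = 1/2

The ratio of consecutive coefficients is (2n+1)·(2n+2)/(n+1)² · 2/4 → 2.
The series converges when 2 · |w − 7| < 1, giving R = 1/2.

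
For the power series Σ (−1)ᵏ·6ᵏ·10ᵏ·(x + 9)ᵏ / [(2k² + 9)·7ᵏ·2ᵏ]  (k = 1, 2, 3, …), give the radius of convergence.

The ratio of consecutive coefficients is [(2k² + 9)/(2(k+1)² + 9)] · 6·10/(7·2) → 30/7.
Hence the series converges for |x + 9| < 1/(30/7) = 7/30, so the radius of convergence is 7/30.

R = 7/30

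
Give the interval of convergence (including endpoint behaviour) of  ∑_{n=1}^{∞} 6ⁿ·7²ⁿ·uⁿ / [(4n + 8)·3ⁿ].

[-1/98, 1/98)

Ratio test: |a_{n+1}/a_n| = [(4n + 8)/(4(n+1) + 8)] · 6·49/3 → 98 as n → ∞.
Hence the series converges for |u| < 1/(98) = 1/98, so the radius of convergence is 1/98.
At u = 1/98: the terms behave like c/n; limit comparison with the harmonic series gives divergence.
When u = -1/98, an alternating series whose terms decrease to 0 in absolute value, so it converges by the Leibniz criterion.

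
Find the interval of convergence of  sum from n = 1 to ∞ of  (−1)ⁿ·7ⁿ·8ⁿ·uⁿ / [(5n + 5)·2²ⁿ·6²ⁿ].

The ratio of consecutive coefficients is [(5n + 5)/(5(n+1) + 5)] · 7·8/(4·36) → 7/18.
The series converges when 7/18 · |u| < 1, giving R = 18/7.
Endpoint u = 18/7: convergence follows from the alternating series test (terms decrease monotonically to 0).
Endpoint u = -18/7: the terms are asymptotic to a nonzero constant times 1/n, so the series diverges by limit comparison with Σ 1/n.

(-18/7, 18/7]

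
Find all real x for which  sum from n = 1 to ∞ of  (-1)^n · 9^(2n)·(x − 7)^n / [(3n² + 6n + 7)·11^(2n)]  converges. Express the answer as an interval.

[446/81, 688/81]

Ratio test: |a_{n+1}/a_n| = [(3n² + 6n + 7)/(3(n+1)² + 6(n+1) + 7)] · 81/121 → 81/121 as n → ∞.
Thus R = 1/(81/121) = 121/81.
Endpoint x = 688/81: the series is dominated by a constant times Σ 1/n², which converges (p = 2 > 1).
Endpoint x = 446/81: absolute convergence follows by limit comparison with Σ 1/n².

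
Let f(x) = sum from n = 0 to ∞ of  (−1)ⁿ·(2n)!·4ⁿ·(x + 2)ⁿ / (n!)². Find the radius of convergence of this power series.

Apply the ratio test: |a_{n+1}| / |a_n| = (2n+1)·(2n+2)/(n+1)² · 4, which tends to 16 as n → ∞.
Convergence for |x + 2| · 16 < 1, i.e. |x + 2| < 1/16. So R = 1/16.

R = 1/16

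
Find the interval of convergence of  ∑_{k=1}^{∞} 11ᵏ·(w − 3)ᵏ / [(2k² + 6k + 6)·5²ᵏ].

[8/11, 58/11]

Apply the ratio test: |a_{k+1}| / |a_k| = [(2k² + 6k + 6)/(2(k+1)² + 6(k+1) + 6)] · 11/25, which tends to 11/25 as k → ∞.
The series converges when 11/25 · |w − 3| < 1, giving R = 25/11.
When w = 58/11, the series is dominated by a constant times Σ 1/k², which converges (p = 2 > 1).
When w = 8/11, the series is dominated by a constant times Σ 1/k², which converges (p = 2 > 1).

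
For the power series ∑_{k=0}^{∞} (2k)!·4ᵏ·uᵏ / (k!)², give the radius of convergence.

Apply the ratio test: |a_{k+1}| / |a_k| = (2k+1)·(2k+2)/(k+1)² · 4, which tends to 16 as k → ∞.
Convergence for |u| · 16 < 1, i.e. |u| < 1/16. So R = 1/16.

R = 1/16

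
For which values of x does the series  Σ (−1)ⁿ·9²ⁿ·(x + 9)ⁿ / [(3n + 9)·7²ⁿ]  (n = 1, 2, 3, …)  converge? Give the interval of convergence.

Ratio test: |a_{n+1}/a_n| = [(3n + 9)/(3(n+1) + 9)] · 81/49 → 81/49 as n → ∞.
Convergence for |x + 9| · 81/49 < 1, i.e. |x + 9| < 49/81. So R = 49/81.
Check x = -680/81: convergence follows from the alternating series test (terms decrease monotonically to 0).
When x = -778/81, comparison with the harmonic series Σ 1/n shows the series diverges.

(-778/81, -680/81]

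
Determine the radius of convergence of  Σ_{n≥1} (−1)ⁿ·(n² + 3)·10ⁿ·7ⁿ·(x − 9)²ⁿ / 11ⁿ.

Apply the ratio test: |a_{n+1}| / |a_n| = [((n+1)² + 3)/(n² + 3)] · 10·7/11, which tends to 70/11 as n → ∞.
Successive powers of (x − 9) differ by 2, so the series converges when |x − 9|² · 70/11 < 1, i.e. |x − 9| < √(11/70). So R = √770/70.

R = √770/70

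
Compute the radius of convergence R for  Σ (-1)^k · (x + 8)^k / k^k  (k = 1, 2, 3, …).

R = ∞

Applying the root test, |a_k|^(1/k) = 1/k → 0.
Since the k-th root of |a_k| tends to 0, the series converges for all real x; R = ∞.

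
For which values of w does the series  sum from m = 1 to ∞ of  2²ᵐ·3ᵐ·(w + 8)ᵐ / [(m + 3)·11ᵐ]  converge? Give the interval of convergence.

[-107/12, -85/12)

By the ratio test, |a_{m+1}/a_m| = [(m + 3)/((m+1) + 3)] · 4·3/11 → 12/11.
Hence the series converges for |w + 8| < 1/(12/11) = 11/12, so the radius of convergence is 11/12.
Endpoint w = -85/12: comparison with the harmonic series Σ 1/m shows the series diverges.
Check w = -107/12: convergence follows from the alternating series test (terms decrease monotonically to 0).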